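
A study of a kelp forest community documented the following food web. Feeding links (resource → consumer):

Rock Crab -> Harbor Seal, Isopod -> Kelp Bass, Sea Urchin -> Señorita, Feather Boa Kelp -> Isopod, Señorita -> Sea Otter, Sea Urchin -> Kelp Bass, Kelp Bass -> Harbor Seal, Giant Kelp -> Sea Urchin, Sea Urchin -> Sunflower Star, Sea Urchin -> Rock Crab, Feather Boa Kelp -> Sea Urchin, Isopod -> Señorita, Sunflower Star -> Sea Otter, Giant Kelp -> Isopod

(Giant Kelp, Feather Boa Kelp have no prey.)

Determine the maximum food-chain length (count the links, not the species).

3 links

One longest chain: Giant Kelp → Sea Urchin → Rock Crab → Harbor Seal.
It has 4 species and 3 links.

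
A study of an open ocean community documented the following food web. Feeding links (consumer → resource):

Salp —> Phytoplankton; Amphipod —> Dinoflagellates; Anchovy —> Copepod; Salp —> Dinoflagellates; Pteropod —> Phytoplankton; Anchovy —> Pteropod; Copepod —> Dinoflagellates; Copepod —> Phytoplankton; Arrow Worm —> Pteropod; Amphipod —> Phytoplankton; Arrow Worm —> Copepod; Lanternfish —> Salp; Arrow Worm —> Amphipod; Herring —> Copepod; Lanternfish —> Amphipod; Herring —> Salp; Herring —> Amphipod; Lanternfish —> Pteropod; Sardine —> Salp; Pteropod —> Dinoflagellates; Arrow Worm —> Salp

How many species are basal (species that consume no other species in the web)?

2

Basal species (no prey listed): Phytoplankton, Dinoflagellates.
Count: 2.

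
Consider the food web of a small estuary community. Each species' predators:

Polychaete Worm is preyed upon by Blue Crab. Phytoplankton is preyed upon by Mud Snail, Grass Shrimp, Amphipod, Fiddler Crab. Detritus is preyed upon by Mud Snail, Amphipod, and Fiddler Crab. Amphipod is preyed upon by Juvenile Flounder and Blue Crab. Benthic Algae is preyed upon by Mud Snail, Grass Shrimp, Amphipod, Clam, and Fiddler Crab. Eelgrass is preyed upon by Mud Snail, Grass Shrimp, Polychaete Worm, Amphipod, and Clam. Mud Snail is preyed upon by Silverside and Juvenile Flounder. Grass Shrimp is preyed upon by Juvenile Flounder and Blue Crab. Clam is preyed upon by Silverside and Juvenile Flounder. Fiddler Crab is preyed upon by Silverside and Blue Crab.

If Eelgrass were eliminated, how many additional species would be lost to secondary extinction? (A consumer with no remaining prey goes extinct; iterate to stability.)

1

Remove Eelgrass.
Round 1: Polychaete Worm (all prey gone) → extinct.
No further losses. Total secondary extinctions: 1.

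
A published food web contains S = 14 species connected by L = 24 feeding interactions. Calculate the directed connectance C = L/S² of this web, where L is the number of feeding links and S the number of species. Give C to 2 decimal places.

The web has S = 14 species and L = 24 feeding links.
C = L / S² = 24 / 196 = 0.1224 ≈ 0.12.

C = 0.12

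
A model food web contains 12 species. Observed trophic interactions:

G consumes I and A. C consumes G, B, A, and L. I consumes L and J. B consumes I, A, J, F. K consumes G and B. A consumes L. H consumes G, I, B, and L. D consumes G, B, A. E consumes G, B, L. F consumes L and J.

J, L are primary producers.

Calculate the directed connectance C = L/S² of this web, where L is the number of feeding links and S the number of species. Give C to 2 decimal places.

The web has S = 12 species and L = 27 feeding links.
C = L / S² = 27 / 144 = 0.1875 ≈ 0.19.

C = 0.19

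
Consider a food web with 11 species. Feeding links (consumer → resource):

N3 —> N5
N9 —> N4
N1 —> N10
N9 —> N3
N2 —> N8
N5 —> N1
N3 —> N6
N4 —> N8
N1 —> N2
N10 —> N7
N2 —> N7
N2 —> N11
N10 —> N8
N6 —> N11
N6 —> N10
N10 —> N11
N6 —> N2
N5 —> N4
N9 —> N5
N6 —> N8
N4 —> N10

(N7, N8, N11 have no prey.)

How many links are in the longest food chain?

5 links

One longest chain: N7 → N2 → N1 → N5 → N3 → N9.
It has 6 species and 5 links.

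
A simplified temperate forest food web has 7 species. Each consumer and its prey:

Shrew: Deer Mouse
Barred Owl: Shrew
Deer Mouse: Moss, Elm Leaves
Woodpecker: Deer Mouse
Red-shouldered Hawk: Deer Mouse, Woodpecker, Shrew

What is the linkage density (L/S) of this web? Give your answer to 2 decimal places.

There are L = 8 links among S = 7 species.
L/S = 8/7 = 1.1429 ≈ 1.14.

L/S = 1.14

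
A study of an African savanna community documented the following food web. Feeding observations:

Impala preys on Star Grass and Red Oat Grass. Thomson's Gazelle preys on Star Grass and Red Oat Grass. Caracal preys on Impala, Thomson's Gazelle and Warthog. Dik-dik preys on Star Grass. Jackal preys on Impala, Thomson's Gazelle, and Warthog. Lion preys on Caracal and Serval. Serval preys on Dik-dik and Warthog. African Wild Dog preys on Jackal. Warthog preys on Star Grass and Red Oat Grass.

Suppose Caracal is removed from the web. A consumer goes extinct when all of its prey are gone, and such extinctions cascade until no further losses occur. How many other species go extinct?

0

Remove Caracal.
Every predator of it retains at least one other prey: Lion still has Serval.
No consumer loses all prey, so no secondary extinctions occur.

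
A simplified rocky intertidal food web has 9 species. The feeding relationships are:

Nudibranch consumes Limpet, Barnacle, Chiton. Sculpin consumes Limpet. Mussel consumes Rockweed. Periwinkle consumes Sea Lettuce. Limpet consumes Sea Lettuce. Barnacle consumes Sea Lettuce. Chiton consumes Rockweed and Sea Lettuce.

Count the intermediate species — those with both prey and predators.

3

Intermediate species (has both prey and predators): Chiton, Barnacle, Limpet.
Count: 3.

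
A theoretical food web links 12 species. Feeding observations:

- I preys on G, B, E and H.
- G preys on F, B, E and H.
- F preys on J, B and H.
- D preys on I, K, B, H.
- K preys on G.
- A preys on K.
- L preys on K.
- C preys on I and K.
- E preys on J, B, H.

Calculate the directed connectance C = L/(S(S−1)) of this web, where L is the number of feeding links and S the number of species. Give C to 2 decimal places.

C = 0.17

The web has S = 12 species and L = 23 feeding links.
C = L / (S(S−1)) = 23 / 132 = 0.1742 ≈ 0.17.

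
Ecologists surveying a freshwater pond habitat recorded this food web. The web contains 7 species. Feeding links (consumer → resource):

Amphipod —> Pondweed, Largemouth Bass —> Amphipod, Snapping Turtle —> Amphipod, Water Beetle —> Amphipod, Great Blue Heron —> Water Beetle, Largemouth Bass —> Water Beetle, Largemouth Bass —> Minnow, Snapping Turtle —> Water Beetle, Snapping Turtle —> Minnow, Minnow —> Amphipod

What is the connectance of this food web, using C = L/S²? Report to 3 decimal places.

The web has S = 7 species and L = 10 feeding links.
C = L / S² = 10 / 49 = 0.2041 ≈ 0.204.

C = 0.204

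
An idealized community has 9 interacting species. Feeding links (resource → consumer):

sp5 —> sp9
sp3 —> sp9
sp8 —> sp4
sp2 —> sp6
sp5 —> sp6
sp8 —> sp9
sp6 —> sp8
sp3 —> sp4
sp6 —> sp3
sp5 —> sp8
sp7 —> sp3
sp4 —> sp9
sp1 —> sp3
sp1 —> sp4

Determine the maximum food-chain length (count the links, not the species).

One longest chain: sp5 → sp6 → sp8 → sp4 → sp9.
It has 5 species and 4 links.

4 links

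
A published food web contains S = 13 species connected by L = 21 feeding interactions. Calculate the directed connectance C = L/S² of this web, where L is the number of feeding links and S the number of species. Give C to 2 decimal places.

C = 0.12

The web has S = 13 species and L = 21 feeding links.
C = L / S² = 21 / 169 = 0.1243 ≈ 0.12.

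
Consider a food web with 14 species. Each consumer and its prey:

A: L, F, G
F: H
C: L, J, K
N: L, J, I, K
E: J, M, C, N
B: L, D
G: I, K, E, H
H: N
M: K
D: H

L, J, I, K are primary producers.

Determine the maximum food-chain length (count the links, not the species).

One longest chain: L → N → H → F → A.
It has 5 species and 4 links.

4 links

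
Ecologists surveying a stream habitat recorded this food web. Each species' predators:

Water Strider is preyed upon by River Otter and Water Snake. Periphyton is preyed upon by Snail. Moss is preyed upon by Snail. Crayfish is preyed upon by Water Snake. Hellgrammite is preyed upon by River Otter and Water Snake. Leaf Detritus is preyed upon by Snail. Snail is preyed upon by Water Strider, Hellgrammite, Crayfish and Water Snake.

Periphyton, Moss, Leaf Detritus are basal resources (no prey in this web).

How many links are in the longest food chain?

One longest chain: Periphyton → Snail → Water Strider → River Otter.
It has 4 species and 3 links.

3 links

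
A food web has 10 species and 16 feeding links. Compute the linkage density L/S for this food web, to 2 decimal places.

There are L = 16 links among S = 10 species.
L/S = 16/10 = 1.6000 ≈ 1.60.

L/S = 1.60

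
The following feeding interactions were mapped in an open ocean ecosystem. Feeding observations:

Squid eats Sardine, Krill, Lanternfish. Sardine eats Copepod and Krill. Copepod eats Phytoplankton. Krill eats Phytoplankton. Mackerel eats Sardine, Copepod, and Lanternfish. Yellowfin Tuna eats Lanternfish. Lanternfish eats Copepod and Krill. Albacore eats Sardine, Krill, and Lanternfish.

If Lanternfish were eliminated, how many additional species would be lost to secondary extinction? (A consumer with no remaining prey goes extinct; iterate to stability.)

Remove Lanternfish.
Round 1: Yellowfin Tuna (all prey gone) → extinct.
No further losses. Total secondary extinctions: 1.

1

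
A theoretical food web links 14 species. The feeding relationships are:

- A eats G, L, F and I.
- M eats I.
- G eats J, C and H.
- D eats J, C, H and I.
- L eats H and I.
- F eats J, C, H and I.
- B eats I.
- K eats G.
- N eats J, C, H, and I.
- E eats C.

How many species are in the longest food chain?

3 species

One longest chain: J → G → K.
It has 3 species and 2 links.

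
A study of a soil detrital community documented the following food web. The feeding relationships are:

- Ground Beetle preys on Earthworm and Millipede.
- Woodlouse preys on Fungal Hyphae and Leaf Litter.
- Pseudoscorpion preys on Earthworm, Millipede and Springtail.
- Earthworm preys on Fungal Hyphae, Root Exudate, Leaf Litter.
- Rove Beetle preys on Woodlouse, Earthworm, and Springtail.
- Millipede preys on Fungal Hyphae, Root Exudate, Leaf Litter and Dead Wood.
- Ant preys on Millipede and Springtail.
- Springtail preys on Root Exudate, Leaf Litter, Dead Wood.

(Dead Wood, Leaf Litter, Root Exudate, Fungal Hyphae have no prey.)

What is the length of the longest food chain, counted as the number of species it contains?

3 species

One longest chain: Dead Wood → Millipede → Ground Beetle.
It has 3 species and 2 links.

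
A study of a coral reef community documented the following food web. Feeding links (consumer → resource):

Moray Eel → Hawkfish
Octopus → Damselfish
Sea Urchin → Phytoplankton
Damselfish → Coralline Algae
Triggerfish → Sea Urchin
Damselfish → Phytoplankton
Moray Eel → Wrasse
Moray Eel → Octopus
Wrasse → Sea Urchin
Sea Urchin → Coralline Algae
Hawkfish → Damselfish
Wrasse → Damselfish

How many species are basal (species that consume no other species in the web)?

Basal species (no prey listed): Phytoplankton, Coralline Algae.
Count: 2.

2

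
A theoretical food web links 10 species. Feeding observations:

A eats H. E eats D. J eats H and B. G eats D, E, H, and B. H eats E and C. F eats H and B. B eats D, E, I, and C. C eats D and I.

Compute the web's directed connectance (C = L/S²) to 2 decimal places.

C = 0.18

The web has S = 10 species and L = 18 feeding links.
C = L / S² = 18 / 100 = 0.1800 ≈ 0.18.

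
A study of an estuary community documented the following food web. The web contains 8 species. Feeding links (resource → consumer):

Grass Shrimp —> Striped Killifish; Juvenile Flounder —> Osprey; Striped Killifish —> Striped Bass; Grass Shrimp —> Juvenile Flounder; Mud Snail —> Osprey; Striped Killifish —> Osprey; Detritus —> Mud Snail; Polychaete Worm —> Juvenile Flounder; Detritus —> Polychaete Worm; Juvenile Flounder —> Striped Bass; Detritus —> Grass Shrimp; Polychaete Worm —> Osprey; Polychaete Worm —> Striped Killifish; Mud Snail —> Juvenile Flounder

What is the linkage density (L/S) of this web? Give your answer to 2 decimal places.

There are L = 14 links among S = 8 species.
L/S = 14/8 = 1.7500 ≈ 1.75.

L/S = 1.75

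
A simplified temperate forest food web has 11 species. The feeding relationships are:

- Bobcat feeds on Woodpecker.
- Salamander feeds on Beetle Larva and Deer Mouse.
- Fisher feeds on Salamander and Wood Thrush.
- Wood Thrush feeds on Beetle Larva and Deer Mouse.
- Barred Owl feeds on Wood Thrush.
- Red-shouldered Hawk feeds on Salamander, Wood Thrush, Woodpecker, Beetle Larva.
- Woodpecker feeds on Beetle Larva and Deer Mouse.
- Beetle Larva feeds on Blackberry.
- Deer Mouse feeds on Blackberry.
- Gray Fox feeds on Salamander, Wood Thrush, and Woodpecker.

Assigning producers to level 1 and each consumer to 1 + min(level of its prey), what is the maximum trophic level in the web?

4

Producers (level 1): Blackberry.
Following each consumer down to its lowest-level prey: Blackberry → Deer Mouse → Salamander → Gray Fox (levels 1 through 4).
All prey of Gray Fox (Salamander 3, Woodpecker 3, Wood Thrush 3) are at level 3 or above, so Gray Fox is at level 1 + 3 = 4.
Every consumer has at least one prey at level 3 or below, so none exceeds level 4.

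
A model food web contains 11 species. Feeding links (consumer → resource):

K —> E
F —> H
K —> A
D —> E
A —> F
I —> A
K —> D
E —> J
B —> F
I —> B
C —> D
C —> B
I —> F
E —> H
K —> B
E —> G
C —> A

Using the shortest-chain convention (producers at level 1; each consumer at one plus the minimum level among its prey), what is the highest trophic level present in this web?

4

Producers (level 1): H, J, G.
Following each consumer down to its lowest-level prey: H → F → B → C (levels 1 through 4).
All prey of C (B 3, A 3, D 3) are at level 3 or above, so C is at level 1 + 3 = 4.
Every consumer has at least one prey at level 3 or below, so none exceeds level 4.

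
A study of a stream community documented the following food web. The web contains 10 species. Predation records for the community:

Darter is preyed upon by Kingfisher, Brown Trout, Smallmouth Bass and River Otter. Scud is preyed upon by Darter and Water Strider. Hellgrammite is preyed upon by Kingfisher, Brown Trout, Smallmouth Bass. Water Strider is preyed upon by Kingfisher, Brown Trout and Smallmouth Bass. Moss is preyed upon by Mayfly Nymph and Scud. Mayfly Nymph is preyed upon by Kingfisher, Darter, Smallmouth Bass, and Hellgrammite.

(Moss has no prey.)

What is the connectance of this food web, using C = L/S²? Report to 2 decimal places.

The web has S = 10 species and L = 18 feeding links.
C = L / S² = 18 / 100 = 0.1800 ≈ 0.18.

C = 0.18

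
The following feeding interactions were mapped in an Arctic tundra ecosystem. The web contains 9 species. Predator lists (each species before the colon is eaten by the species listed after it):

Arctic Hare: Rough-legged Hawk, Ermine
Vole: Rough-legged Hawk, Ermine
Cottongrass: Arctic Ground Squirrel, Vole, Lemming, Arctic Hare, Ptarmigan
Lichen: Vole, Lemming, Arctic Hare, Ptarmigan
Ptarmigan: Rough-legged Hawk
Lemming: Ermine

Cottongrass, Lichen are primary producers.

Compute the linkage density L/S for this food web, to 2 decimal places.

L/S = 1.67

There are L = 15 links among S = 9 species.
L/S = 15/9 = 1.6667 ≈ 1.67.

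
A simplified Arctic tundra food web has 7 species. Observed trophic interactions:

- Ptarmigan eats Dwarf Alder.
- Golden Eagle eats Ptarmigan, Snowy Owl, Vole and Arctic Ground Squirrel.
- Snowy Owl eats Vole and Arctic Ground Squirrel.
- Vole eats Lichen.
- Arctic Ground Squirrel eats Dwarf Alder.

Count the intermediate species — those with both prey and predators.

Intermediate species (has both prey and predators): Ptarmigan, Vole, Arctic Ground Squirrel, Snowy Owl.
Count: 4.

4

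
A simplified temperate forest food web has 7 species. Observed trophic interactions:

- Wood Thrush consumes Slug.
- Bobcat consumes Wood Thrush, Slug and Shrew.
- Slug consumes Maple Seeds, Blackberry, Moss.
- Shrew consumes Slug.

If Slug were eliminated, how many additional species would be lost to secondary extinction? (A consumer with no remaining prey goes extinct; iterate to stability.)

3

Remove Slug.
Round 1: Wood Thrush (all prey gone), Shrew (all prey gone) → extinct.
Round 2: Bobcat (all prey gone) → extinct.
No further losses. Total secondary extinctions: 3.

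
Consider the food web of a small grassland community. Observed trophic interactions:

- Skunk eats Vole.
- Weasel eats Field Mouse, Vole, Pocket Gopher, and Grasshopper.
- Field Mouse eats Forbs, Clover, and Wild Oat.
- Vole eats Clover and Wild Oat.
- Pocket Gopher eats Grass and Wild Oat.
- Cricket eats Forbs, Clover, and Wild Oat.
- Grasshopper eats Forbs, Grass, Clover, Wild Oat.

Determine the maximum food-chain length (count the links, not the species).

2 links

One longest chain: Grass → Grasshopper → Weasel.
It has 3 species and 2 links.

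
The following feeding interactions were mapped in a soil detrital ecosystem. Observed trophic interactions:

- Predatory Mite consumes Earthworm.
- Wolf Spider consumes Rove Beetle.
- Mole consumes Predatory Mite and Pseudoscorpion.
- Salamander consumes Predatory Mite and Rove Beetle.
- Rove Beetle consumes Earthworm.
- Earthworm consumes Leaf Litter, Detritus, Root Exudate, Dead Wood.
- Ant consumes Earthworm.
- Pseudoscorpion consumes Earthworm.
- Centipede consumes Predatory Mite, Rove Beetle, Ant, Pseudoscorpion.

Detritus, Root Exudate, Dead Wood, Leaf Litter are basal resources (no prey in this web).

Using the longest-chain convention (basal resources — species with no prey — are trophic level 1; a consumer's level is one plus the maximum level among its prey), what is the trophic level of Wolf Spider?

Trophic level 4

Detritus has no prey (basal) → level 1.
Earthworm eats Detritus (level 1); other prey at levels: Root Exudate 1, Dead Wood 1, Leaf Litter 1 → level 2.
Rove Beetle eats Earthworm → level 3.
Wolf Spider eats Rove Beetle → level 4.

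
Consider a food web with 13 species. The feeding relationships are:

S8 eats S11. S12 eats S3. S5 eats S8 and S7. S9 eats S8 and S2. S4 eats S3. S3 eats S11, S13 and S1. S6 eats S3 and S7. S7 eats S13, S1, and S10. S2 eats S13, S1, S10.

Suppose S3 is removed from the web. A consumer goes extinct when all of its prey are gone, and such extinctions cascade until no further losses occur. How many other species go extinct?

Remove S3.
Round 1: S4 (all prey gone), S12 (all prey gone) → extinct.
No further losses. Total secondary extinctions: 2.

2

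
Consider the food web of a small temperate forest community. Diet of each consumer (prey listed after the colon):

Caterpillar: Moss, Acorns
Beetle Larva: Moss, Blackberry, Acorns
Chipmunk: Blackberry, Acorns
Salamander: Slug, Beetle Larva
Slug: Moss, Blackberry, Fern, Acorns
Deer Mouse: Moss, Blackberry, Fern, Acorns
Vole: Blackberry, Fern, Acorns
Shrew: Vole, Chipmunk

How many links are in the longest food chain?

One longest chain: Moss → Beetle Larva → Salamander.
It has 3 species and 2 links.

2 links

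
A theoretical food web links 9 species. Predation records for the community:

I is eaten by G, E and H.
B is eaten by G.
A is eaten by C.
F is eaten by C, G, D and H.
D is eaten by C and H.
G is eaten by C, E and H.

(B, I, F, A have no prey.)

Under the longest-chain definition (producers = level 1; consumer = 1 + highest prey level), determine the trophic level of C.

F is a producer → level 1.
D eats F → level 2.
C eats D (level 2); other prey at levels: F 1, A 1, G 2 → level 3.

Trophic level 3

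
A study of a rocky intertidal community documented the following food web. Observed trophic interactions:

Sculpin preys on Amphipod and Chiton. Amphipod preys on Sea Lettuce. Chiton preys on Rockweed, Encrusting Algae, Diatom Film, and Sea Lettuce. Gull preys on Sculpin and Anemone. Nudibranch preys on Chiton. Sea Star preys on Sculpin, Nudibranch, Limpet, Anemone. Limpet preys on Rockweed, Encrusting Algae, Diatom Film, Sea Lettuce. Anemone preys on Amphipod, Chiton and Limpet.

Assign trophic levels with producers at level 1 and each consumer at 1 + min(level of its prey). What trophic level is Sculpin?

Encrusting Algae is a producer → level 1.
Chiton eats Encrusting Algae → level 2.
Sculpin eats Chiton → level 3.
No prey of Sculpin is below level 2, so 3 is the minimum.

Trophic level 3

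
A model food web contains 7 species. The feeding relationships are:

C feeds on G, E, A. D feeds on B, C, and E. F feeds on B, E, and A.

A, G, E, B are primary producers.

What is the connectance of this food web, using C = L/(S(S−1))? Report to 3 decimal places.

The web has S = 7 species and L = 9 feeding links.
C = L / (S(S−1)) = 9 / 42 = 0.2143 ≈ 0.214.

C = 0.214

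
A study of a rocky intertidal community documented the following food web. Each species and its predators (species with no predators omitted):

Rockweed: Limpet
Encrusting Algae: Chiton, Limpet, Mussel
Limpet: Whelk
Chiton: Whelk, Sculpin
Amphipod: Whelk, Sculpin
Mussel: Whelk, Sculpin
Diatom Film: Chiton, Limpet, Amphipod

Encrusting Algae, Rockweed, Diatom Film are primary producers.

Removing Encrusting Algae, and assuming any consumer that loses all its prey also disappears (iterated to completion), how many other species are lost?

Remove Encrusting Algae.
Round 1: Mussel (all prey gone) → extinct.
No further losses. Total secondary extinctions: 1.

1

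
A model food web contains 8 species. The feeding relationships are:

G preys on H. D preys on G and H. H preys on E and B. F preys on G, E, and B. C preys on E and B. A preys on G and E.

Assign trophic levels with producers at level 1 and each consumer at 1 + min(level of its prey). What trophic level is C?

B is a producer → level 1.
C eats B → level 2.

Trophic level 2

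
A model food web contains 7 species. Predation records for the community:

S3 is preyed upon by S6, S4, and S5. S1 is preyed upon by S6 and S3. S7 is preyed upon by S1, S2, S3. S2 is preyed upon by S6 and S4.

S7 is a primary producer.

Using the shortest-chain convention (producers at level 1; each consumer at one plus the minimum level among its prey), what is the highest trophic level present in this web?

3

Producers (level 1): S7.
Following each consumer down to its lowest-level prey: S7 → S3 → S5 (levels 1 through 3).
All prey of S5 (S3 2) are at level 2 or above, so S5 is at level 1 + 2 = 3.
Every consumer has at least one prey at level 2 or below, so none exceeds level 3.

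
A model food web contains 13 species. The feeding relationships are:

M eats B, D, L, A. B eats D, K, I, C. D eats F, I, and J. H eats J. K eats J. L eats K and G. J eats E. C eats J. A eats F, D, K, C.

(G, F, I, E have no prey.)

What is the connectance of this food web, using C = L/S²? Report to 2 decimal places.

The web has S = 13 species and L = 21 feeding links.
C = L / S² = 21 / 169 = 0.1243 ≈ 0.12.

C = 0.12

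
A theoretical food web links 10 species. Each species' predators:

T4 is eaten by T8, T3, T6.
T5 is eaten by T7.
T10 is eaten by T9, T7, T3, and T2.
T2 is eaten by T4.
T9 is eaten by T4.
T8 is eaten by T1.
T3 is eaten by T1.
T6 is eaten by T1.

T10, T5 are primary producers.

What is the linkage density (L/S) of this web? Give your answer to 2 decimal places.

L/S = 1.30

There are L = 13 links among S = 10 species.
L/S = 13/10 = 1.3000 ≈ 1.30.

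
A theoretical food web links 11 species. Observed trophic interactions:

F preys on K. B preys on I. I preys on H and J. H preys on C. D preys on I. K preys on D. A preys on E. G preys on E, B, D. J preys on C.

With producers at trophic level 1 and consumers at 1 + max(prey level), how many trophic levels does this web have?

6

Producers (level 1): C, E.
C → H → I → D → K → F gives F level 6.
No species has a prey at level 6, so no species reaches level 7.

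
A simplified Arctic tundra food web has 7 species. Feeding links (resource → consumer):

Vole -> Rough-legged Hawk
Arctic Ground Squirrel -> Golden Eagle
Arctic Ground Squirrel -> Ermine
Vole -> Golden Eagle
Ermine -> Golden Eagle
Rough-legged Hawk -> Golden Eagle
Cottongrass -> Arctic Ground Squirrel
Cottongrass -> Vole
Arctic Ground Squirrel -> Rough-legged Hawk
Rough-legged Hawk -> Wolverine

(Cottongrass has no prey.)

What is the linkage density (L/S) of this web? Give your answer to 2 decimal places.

There are L = 10 links among S = 7 species.
L/S = 10/7 = 1.4286 ≈ 1.43.

L/S = 1.43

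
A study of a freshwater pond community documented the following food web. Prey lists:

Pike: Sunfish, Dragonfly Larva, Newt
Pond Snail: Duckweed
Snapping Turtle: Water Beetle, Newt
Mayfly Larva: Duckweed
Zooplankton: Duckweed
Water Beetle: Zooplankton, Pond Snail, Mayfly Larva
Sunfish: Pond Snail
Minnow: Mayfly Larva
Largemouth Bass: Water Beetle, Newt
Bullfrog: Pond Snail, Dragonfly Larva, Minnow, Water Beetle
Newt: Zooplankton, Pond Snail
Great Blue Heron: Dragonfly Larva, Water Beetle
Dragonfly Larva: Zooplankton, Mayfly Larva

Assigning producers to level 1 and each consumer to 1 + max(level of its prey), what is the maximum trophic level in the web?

Producers (level 1): Duckweed.
Duckweed → Zooplankton → Newt → Largemouth Bass gives Largemouth Bass level 4.
No species has a prey at level 4, so no species reaches level 5.

4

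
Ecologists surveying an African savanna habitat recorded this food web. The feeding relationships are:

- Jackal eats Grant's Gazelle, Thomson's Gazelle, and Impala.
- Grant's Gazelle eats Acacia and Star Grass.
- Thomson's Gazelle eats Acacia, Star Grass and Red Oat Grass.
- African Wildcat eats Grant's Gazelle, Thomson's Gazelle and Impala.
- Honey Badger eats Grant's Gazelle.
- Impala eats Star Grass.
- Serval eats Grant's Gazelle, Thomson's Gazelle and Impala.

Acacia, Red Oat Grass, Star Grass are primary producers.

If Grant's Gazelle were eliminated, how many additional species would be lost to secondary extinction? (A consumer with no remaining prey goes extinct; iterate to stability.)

Remove Grant's Gazelle.
Round 1: Honey Badger (all prey gone) → extinct.
No further losses. Total secondary extinctions: 1.

1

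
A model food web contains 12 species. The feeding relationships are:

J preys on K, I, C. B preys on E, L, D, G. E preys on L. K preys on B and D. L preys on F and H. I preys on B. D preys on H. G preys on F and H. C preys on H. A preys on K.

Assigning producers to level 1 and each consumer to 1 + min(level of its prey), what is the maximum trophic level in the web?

Producers (level 1): F, H.
Following each consumer down to its lowest-level prey: F → G → B → I (levels 1 through 4).
All prey of I (B 3) are at level 3 or above, so I is at level 1 + 3 = 4.
Every consumer has at least one prey at level 3 or below, so none exceeds level 4.

4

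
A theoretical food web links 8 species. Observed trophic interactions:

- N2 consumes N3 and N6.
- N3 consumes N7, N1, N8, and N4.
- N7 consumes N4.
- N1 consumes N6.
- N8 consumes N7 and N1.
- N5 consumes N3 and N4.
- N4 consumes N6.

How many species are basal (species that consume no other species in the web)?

1

Basal species (no prey listed): N6.
Count: 1.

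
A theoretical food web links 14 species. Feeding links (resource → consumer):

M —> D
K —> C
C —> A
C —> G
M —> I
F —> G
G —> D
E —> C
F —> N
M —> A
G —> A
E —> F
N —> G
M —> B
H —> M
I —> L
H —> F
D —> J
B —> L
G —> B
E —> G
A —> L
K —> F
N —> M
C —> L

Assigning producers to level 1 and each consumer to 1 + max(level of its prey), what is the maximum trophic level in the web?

Producers (level 1): E, K, H.
E → F → N → G → B → L gives L level 6.
No species has a prey at level 6, so no species reaches level 7.

6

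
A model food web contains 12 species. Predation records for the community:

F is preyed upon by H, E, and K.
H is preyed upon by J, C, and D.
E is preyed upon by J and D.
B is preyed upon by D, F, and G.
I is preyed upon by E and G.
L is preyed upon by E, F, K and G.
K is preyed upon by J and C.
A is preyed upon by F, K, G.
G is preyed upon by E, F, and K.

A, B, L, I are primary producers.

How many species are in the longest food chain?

5 species

One longest chain: A → G → F → H → C.
It has 5 species and 4 links.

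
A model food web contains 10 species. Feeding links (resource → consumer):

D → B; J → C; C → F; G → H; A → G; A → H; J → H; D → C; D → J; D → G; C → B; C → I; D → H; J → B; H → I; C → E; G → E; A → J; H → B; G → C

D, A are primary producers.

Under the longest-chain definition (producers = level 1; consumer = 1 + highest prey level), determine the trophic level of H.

Trophic level 3

D is a producer → level 1.
J eats D (level 1); other prey at levels: A 1 → level 2.
H eats J (level 2); other prey at levels: D 1, A 1, G 2 → level 3.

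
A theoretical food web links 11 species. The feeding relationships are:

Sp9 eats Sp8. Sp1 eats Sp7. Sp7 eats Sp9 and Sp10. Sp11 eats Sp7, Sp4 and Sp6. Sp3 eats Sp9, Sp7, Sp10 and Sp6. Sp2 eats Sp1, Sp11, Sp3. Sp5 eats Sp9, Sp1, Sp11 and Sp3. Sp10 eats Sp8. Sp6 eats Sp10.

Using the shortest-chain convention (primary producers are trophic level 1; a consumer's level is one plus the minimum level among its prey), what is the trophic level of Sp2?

Sp4 is a producer → level 1.
Sp11 eats Sp4 → level 2.
Sp2 eats Sp11 → level 3.
No prey of Sp2 is below level 2, so 3 is the minimum.

Trophic level 3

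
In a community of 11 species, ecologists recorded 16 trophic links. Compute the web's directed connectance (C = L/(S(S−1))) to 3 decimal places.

C = 0.145

The web has S = 11 species and L = 16 feeding links.
C = L / (S(S−1)) = 16 / 110 = 0.1455 ≈ 0.145.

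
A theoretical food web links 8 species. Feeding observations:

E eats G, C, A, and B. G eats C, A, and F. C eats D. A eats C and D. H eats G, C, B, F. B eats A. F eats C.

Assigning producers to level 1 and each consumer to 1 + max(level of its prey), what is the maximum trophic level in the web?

Producers (level 1): D.
D → C → A → B → H gives H level 5.
No species has a prey at level 5, so no species reaches level 6.

5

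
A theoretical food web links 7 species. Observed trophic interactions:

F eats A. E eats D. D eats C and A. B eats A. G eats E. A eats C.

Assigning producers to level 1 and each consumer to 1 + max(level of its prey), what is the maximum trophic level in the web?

Producers (level 1): C.
C → A → D → E → G gives G level 5.
No species has a prey at level 5, so no species reaches level 6.

5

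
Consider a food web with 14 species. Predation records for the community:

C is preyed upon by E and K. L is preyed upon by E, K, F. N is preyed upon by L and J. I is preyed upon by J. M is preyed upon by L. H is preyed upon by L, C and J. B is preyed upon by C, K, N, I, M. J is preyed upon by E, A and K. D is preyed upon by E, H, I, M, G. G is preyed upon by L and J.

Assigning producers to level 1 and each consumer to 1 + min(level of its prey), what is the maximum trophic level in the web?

Producers (level 1): D, B.
Following each consumer down to its lowest-level prey: B → N → L → F (levels 1 through 4).
All prey of F (L 3) are at level 3 or above, so F is at level 1 + 3 = 4.
Every consumer has at least one prey at level 3 or below, so none exceeds level 4.

4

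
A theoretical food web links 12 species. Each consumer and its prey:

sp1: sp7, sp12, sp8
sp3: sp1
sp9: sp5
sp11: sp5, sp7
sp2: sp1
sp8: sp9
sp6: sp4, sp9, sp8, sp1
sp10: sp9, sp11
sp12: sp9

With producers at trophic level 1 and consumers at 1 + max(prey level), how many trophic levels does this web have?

Producers (level 1): sp5, sp4, sp7.
sp5 → sp9 → sp12 → sp1 → sp6 gives sp6 level 5.
No species has a prey at level 5, so no species reaches level 6.

5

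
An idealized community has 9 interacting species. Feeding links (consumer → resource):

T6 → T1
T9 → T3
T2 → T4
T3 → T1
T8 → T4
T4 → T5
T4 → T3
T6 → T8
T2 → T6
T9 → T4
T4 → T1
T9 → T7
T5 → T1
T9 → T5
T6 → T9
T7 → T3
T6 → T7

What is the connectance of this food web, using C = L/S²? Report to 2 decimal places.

The web has S = 9 species and L = 17 feeding links.
C = L / S² = 17 / 81 = 0.2099 ≈ 0.21.

C = 0.21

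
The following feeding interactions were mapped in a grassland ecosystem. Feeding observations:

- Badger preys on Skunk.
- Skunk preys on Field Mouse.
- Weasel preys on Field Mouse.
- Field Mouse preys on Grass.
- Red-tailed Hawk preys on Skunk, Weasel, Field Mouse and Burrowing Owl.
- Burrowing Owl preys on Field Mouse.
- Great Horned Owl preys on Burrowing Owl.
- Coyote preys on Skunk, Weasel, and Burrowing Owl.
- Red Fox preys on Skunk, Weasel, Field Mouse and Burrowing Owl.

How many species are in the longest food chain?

One longest chain: Grass → Field Mouse → Weasel → Red Fox.
It has 4 species and 3 links.

4 species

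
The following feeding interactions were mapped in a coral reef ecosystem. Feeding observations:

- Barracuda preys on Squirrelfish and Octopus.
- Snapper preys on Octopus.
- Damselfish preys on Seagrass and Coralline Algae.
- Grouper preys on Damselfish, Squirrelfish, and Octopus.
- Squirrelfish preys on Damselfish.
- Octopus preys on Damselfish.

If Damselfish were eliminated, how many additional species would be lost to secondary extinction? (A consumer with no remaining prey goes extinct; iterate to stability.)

Remove Damselfish.
Round 1: Octopus (all prey gone), Squirrelfish (all prey gone) → extinct.
Round 2: Grouper (all prey gone), Snapper (all prey gone), Barracuda (all prey gone) → extinct.
No further losses. Total secondary extinctions: 5.

5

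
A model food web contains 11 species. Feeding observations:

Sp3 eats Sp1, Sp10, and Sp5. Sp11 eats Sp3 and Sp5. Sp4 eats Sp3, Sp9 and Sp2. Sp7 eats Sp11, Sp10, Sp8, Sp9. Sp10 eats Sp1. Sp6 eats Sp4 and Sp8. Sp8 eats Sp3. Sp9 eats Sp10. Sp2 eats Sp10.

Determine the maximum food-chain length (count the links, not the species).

4 links

One longest chain: Sp1 → Sp10 → Sp2 → Sp4 → Sp6.
It has 5 species and 4 links.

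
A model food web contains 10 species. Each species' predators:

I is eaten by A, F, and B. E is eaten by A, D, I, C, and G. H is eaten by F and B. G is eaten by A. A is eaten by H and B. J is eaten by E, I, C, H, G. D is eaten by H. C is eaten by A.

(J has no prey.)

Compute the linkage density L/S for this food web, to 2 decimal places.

There are L = 20 links among S = 10 species.
L/S = 20/10 = 2.0000 ≈ 2.00.

L/S = 2.00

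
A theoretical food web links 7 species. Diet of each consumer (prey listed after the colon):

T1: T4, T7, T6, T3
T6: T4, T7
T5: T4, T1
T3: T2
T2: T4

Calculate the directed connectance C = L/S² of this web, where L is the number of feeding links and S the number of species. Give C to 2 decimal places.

The web has S = 7 species and L = 10 feeding links.
C = L / S² = 10 / 49 = 0.2041 ≈ 0.20.

C = 0.20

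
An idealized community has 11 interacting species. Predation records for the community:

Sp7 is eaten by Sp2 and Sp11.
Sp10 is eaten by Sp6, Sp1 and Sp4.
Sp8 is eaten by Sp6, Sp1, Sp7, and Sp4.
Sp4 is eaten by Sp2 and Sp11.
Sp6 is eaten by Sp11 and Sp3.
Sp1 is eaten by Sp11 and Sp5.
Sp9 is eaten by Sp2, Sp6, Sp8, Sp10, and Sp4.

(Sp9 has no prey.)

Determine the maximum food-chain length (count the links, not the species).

One longest chain: Sp9 → Sp8 → Sp6 → Sp3.
It has 4 species and 3 links.

3 links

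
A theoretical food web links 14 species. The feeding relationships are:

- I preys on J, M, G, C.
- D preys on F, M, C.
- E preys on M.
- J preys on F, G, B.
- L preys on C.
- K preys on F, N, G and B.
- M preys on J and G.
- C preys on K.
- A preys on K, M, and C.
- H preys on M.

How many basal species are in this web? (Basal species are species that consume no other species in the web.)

Basal species (no prey listed): F, G, N, B.
Count: 4.

4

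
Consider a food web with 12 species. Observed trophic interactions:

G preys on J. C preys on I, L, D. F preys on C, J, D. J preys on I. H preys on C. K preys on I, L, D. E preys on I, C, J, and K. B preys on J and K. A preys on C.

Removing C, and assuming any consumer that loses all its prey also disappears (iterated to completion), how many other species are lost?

Remove C.
Round 1: H (all prey gone), A (all prey gone) → extinct.
No further losses. Total secondary extinctions: 2.

2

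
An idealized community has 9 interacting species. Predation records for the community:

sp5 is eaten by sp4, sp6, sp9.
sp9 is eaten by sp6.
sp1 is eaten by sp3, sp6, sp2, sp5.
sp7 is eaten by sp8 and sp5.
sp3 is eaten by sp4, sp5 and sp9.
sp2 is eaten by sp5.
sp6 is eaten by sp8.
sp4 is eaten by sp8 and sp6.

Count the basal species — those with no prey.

2

Basal species (no prey listed): sp7, sp1.
Count: 2.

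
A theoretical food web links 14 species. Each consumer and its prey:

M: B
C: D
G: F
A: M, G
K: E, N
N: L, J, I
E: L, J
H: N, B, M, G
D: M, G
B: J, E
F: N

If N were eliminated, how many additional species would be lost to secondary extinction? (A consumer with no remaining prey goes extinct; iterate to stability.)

Remove N.
Round 1: F (all prey gone) → extinct.
Round 2: G (all prey gone) → extinct.
No further losses. Total secondary extinctions: 2.

2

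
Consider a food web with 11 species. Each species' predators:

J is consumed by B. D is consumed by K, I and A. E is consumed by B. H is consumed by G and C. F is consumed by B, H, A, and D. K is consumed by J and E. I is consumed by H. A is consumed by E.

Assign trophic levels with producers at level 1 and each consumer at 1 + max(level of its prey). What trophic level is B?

F is a producer → level 1.
D eats F → level 2.
K eats D → level 3.
J eats K → level 4.
B eats J (level 4); other prey at levels: F 1, E 4 → level 5.

Trophic level 5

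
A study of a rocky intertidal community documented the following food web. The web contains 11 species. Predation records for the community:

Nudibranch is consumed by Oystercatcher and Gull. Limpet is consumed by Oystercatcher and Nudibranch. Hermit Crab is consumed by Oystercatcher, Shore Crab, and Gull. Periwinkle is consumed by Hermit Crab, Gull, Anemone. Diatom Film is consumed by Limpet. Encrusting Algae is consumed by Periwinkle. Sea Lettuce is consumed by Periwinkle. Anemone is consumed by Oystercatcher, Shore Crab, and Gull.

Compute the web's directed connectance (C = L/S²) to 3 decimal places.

C = 0.132

The web has S = 11 species and L = 16 feeding links.
C = L / S² = 16 / 121 = 0.1322 ≈ 0.132.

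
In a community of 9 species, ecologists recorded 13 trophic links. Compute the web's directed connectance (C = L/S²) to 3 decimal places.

C = 0.160

The web has S = 9 species and L = 13 feeding links.
C = L / S² = 13 / 81 = 0.1605 ≈ 0.160.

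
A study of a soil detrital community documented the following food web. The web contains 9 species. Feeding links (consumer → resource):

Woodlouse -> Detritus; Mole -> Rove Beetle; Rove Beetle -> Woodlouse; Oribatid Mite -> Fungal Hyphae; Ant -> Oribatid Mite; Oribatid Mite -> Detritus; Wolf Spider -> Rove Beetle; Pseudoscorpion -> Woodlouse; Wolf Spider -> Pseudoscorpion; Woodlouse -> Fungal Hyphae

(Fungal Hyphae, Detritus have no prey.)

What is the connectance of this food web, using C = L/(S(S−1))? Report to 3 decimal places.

The web has S = 9 species and L = 10 feeding links.
C = L / (S(S−1)) = 10 / 72 = 0.1389 ≈ 0.139.

C = 0.139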